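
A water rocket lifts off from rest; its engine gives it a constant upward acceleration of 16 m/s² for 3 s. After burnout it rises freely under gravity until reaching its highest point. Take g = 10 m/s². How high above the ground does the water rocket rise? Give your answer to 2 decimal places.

187.20 m

Phase 1 (powered ascent): v₀ = 0 m/s, a = 16 m/s².
v = v₀ + at = 0 + (16)(3) = 48.0 m/s
Δx = v₀t + ½at² = 0·3 + 0.5·16·3² = 72.0 m

Phase 2 (coasting upward): v₀ = 48.0 m/s, a = -10 m/s².
v = v₀ + at → t = (0 − 48.0) / -10 = 4.80 s
v² = v₀² + 2aΔx → Δx = (0² − 48.0²)/(2·-10) = 115 m
Maximum height = 72.0 + 115 = 187 m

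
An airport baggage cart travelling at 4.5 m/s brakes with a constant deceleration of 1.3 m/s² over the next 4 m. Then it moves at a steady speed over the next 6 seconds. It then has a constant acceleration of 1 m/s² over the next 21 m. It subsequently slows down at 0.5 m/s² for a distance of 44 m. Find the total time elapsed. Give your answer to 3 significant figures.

19.9 s

Phase 1 (decelerating): v₀ = 4.50 m/s, a = -1.3 m/s².
v² = v₀² + 2aΔx = 4.50² + 2·-1.3·4 = 9.85 → v = 3.14 m/s
t = (v − v₀)/a = (3.14 − 4.50)/-1.3 = 1.05 s

Phase 2 (constant speed): v₀ = 3.14 m/s, a = 0 m/s².
v = v₀ + at = 3.14 + (0)(6) = 3.14 m/s
Δx = v₀t + ½at² = 3.14·6 + 0.5·0·6² = 18.8 m

Phase 3 (accelerating): v₀ = 3.14 m/s, a = 1 m/s².
v² = v₀² + 2aΔx = 3.14² + 2·1·21 = 51.8 → v = 7.20 m/s
t = (v − v₀)/a = (7.20 − 3.14)/1 = 4.06 s

Phase 4 (decelerating): v₀ = 7.20 m/s, a = -0.5 m/s².
v² = v₀² + 2aΔx = 7.20² + 2·-0.5·44 = 7.85 → v = 2.80 m/s
t = (v − v₀)/a = (2.80 − 7.20)/-0.5 = 8.80 s
Total time = 1.05 + 6.00 + 4.06 + 8.80 = 19.9 s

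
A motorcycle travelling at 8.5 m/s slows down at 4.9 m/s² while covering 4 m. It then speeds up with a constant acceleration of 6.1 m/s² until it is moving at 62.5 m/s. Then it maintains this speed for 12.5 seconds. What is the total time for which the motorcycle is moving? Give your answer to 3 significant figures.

22.4 s

Phase 1 (decelerating): v₀ = 8.50 m/s, a = -4.9 m/s².
v² = v₀² + 2aΔx = 8.50² + 2·-4.9·4 = 33.0 → v = 5.75 m/s
t = (v − v₀)/a = (5.75 − 8.50)/-4.9 = 0.561 s

Phase 2 (accelerating): v₀ = 5.75 m/s, a = 6.1 m/s².
v = v₀ + at → t = (62.5 − 5.75) / 6.1 = 9.30 s
v² = v₀² + 2aΔx → Δx = (62.5² − 5.75²)/(2·6.1) = 317 m

Phase 3 (constant speed): v₀ = 62.5 m/s, a = 0 m/s².
v = v₀ + at = 62.5 + (0)(12.5) = 62.5 m/s
Δx = v₀t + ½at² = 62.5·12.5 + 0.5·0·12.5² = 781 m
Total time = 0.561 + 9.30 + 12.5 = 22.4 s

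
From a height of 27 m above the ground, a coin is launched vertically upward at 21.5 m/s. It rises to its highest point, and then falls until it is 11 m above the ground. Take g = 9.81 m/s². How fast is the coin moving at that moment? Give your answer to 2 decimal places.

Phase 1 (rising): v₀ = 21.5 m/s, a = -9.81 m/s².
v = v₀ + at → t = (0 − 21.5) / -9.81 = 2.19 s
v² = v₀² + 2aΔx → Δx = (0² − 21.5²)/(2·-9.81) = 23.6 m

Phase 2 (falling): v₀ = 0 m/s, a = -9.81 m/s².
Falls 39.6 m from rest: t = √(2·39.6/9.81) = 2.84 s; v = g·t = 27.9 m/s.
Final speed = 27.9 m/s

27.86 m/s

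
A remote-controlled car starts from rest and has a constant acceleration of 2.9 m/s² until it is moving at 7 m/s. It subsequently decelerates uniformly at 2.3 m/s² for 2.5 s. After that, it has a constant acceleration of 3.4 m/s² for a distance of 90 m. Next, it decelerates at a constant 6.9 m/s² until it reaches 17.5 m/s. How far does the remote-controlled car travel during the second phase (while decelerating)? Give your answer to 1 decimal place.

10.3 m

Phase 1 (accelerating): v₀ = 0 m/s, a = 2.9 m/s².
v = v₀ + at → t = (7 − 0) / 2.9 = 2.41 s
v² = v₀² + 2aΔx → Δx = (7² − 0²)/(2·2.9) = 8.45 m

Phase 2 (decelerating): v₀ = 7.00 m/s, a = -2.3 m/s².
v = v₀ + at = 7.00 + (-2.3)(2.5) = 1.25 m/s
Δx = v₀t + ½at² = 7.00·2.5 + 0.5·-2.3·2.5² = 10.3 m
Distance in phase 2 = 10.3 m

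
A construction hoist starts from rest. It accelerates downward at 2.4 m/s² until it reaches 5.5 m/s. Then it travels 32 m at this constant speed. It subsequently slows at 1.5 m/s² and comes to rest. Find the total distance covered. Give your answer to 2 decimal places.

Phase 1 (accelerating): v₀ = 0 m/s, a = 2.4 m/s².
v = v₀ + at → t = (5.5 − 0) / 2.4 = 2.29 s
v² = v₀² + 2aΔx → Δx = (5.5² − 0²)/(2·2.4) = 6.30 m

Phase 2 (constant speed): v₀ = 5.50 m/s, a = 0 m/s².
Constant speed: t = d/v = 32/5.50 = 5.82 s

Phase 3 (decelerating): v₀ = 5.50 m/s, a = -1.5 m/s².
v = v₀ + at → t = (0 − 5.50) / -1.5 = 3.67 s
v² = v₀² + 2aΔx → Δx = (0² − 5.50²)/(2·-1.5) = 10.1 m
Total distance = 6.30 + 32.0 + 10.1 = 48.4 m

48.39 m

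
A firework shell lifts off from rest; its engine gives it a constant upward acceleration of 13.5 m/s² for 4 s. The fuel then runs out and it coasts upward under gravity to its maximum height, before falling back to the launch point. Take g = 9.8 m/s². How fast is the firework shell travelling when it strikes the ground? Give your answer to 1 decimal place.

70.9 m/s

Phase 1 (powered ascent): v₀ = 0 m/s, a = 13.5 m/s².
v = v₀ + at = 0 + (13.5)(4) = 54.0 m/s
Δx = v₀t + ½at² = 0·4 + 0.5·13.5·4² = 108 m

Phase 2 (coasting upward): v₀ = 54.0 m/s, a = -9.8 m/s².
v = v₀ + at → t = (0 − 54.0) / -9.8 = 5.51 s
v² = v₀² + 2aΔx → Δx = (0² − 54.0²)/(2·-9.8) = 149 m

Phase 3 (free fall): v₀ = 0 m/s, a = -9.8 m/s².
Falls 257 m from rest: t = √(2·257/9.8) = 7.24 s; v = g·t = 70.9 m/s.
Impact speed = 70.9 m/s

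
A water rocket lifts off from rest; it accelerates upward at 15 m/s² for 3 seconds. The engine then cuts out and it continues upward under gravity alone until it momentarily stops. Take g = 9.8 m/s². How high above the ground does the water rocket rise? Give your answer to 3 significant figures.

171 m

Phase 1 (powered ascent): v₀ = 0 m/s, a = 15 m/s².
v = v₀ + at = 0 + (15)(3) = 45.0 m/s
Δx = v₀t + ½at² = 0·3 + 0.5·15·3² = 67.5 m

Phase 2 (coasting upward): v₀ = 45.0 m/s, a = -9.8 m/s².
v = v₀ + at → t = (0 − 45.0) / -9.8 = 4.59 s
v² = v₀² + 2aΔx → Δx = (0² − 45.0²)/(2·-9.8) = 103 m
Maximum height = 67.5 + 103 = 171 m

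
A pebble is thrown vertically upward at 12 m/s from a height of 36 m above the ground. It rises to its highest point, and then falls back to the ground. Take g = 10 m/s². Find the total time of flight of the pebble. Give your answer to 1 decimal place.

Phase 1 (rising): v₀ = 12.0 m/s, a = -10 m/s².
v = v₀ + at → t = (0 − 12.0) / -10 = 1.20 s
v² = v₀² + 2aΔx → Δx = (0² − 12.0²)/(2·-10) = 7.20 m

Phase 2 (falling): v₀ = 0 m/s, a = -10 m/s².
Falls 43.2 m from rest: t = √(2·43.2/10) = 2.94 s; v = g·t = 29.4 m/s.
Total time = 1.20 + 2.94 = 4.14 s

4.1 s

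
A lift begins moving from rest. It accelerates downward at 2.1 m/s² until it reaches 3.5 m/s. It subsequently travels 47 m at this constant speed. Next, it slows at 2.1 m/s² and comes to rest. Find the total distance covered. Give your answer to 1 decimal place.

Phase 1 (accelerating): v₀ = 0 m/s, a = 2.1 m/s².
v = v₀ + at → t = (3.5 − 0) / 2.1 = 1.67 s
v² = v₀² + 2aΔx → Δx = (3.5² − 0²)/(2·2.1) = 2.92 m

Phase 2 (constant speed): v₀ = 3.50 m/s, a = 0 m/s².
Constant speed: t = d/v = 47/3.50 = 13.4 s

Phase 3 (decelerating): v₀ = 3.50 m/s, a = -2.1 m/s².
v = v₀ + at → t = (0 − 3.50) / -2.1 = 1.67 s
v² = v₀² + 2aΔx → Δx = (0² − 3.50²)/(2·-2.1) = 2.92 m
Total distance = 2.92 + 47.0 + 2.92 = 52.8 m

52.8 m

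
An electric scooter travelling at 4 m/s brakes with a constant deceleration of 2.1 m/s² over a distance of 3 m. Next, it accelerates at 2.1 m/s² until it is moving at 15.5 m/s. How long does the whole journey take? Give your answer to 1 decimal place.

7.5 s

Phase 1 (decelerating): v₀ = 4.00 m/s, a = -2.1 m/s².
v² = v₀² + 2aΔx = 4.00² + 2·-2.1·3 = 3.40 → v = 1.84 m/s
t = (v − v₀)/a = (1.84 − 4.00)/-2.1 = 1.03 s

Phase 2 (accelerating): v₀ = 1.84 m/s, a = 2.1 m/s².
v = v₀ + at → t = (15.5 − 1.84) / 2.1 = 6.50 s
v² = v₀² + 2aΔx → Δx = (15.5² − 1.84²)/(2·2.1) = 56.4 m
Total time = 1.03 + 6.50 = 7.53 s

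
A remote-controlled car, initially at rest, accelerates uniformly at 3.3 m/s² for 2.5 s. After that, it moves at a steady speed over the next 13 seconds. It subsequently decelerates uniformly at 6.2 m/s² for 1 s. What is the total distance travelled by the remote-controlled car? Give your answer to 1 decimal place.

122.7 m

Phase 1 (accelerating): v₀ = 0 m/s, a = 3.3 m/s².
v = v₀ + at = 0 + (3.3)(2.5) = 8.25 m/s
Δx = v₀t + ½at² = 0·2.5 + 0.5·3.3·2.5² = 10.3 m

Phase 2 (constant speed): v₀ = 8.25 m/s, a = 0 m/s².
v = v₀ + at = 8.25 + (0)(13) = 8.25 m/s
Δx = v₀t + ½at² = 8.25·13 + 0.5·0·13² = 107 m

Phase 3 (decelerating): v₀ = 8.25 m/s, a = -6.2 m/s².
v = v₀ + at = 8.25 + (-6.2)(1) = 2.05 m/s
Δx = v₀t + ½at² = 8.25·1 + 0.5·-6.2·1² = 5.15 m
Total distance = 10.3 + 107 + 5.15 = 123 m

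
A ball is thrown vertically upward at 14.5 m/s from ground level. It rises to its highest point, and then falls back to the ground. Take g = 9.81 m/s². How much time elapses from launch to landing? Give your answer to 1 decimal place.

Phase 1 (rising): v₀ = 14.5 m/s, a = -9.81 m/s².
v = v₀ + at → t = (0 − 14.5) / -9.81 = 1.48 s
v² = v₀² + 2aΔx → Δx = (0² − 14.5²)/(2·-9.81) = 10.7 m

Phase 2 (falling): v₀ = 0 m/s, a = -9.81 m/s².
Falls 10.7 m from rest: t = √(2·10.7/9.81) = 1.48 s; v = g·t = 14.5 m/s.
Total time = 1.48 + 1.48 = 2.96 s

3.0 s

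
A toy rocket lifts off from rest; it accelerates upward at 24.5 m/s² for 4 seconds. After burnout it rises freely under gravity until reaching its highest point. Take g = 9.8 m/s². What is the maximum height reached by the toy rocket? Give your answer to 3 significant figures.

Phase 1 (powered ascent): v₀ = 0 m/s, a = 24.5 m/s².
v = v₀ + at = 0 + (24.5)(4) = 98.0 m/s
Δx = v₀t + ½at² = 0·4 + 0.5·24.5·4² = 196 m

Phase 2 (coasting upward): v₀ = 98.0 m/s, a = -9.8 m/s².
v = v₀ + at → t = (0 − 98.0) / -9.8 = 10.0 s
v² = v₀² + 2aΔx → Δx = (0² − 98.0²)/(2·-9.8) = 490 m
Maximum height = 196 + 490 = 686 m

686 m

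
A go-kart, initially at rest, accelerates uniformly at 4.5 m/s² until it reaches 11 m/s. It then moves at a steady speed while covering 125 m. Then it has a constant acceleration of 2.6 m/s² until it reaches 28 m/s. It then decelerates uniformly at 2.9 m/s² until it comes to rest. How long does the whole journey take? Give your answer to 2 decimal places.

30.00 s

Phase 1 (accelerating): v₀ = 0 m/s, a = 4.5 m/s².
v = v₀ + at → t = (11 − 0) / 4.5 = 2.44 s
v² = v₀² + 2aΔx → Δx = (11² − 0²)/(2·4.5) = 13.4 m

Phase 2 (constant speed): v₀ = 11.0 m/s, a = 0 m/s².
Constant speed: t = d/v = 125/11.0 = 11.4 s

Phase 3 (accelerating): v₀ = 11.0 m/s, a = 2.6 m/s².
v = v₀ + at → t = (28 − 11.0) / 2.6 = 6.54 s
v² = v₀² + 2aΔx → Δx = (28² − 11.0²)/(2·2.6) = 128 m

Phase 4 (decelerating): v₀ = 28.0 m/s, a = -2.9 m/s².
v = v₀ + at → t = (0 − 28.0) / -2.9 = 9.66 s
v² = v₀² + 2aΔx → Δx = (0² − 28.0²)/(2·-2.9) = 135 m
Total time = 2.44 + 11.4 + 6.54 + 9.66 = 30.0 s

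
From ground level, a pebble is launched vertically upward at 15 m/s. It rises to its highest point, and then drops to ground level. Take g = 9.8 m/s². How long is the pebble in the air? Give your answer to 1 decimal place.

Phase 1 (rising): v₀ = 15.0 m/s, a = -9.8 m/s².
v = v₀ + at → t = (0 − 15.0) / -9.8 = 1.53 s
v² = v₀² + 2aΔx → Δx = (0² − 15.0²)/(2·-9.8) = 11.5 m

Phase 2 (falling): v₀ = 0 m/s, a = -9.8 m/s².
Falls 11.5 m from rest: t = √(2·11.5/9.8) = 1.53 s; v = g·t = 15.0 m/s.
Total time = 1.53 + 1.53 = 3.06 s

3.1 s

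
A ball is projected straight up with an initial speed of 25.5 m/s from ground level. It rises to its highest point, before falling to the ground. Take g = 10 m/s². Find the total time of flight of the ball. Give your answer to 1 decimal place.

Phase 1 (rising): v₀ = 25.5 m/s, a = -10 m/s².
v = v₀ + at → t = (0 − 25.5) / -10 = 2.55 s
v² = v₀² + 2aΔx → Δx = (0² − 25.5²)/(2·-10) = 32.5 m

Phase 2 (falling): v₀ = 0 m/s, a = -10 m/s².
Falls 32.5 m from rest: t = √(2·32.5/10) = 2.55 s; v = g·t = 25.5 m/s.
Total time = 2.55 + 2.55 = 5.10 s

5.1 s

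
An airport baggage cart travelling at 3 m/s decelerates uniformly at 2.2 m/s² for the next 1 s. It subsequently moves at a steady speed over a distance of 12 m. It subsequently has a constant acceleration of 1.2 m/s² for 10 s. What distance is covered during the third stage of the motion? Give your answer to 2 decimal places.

Phase 1 (decelerating): v₀ = 3.00 m/s, a = -2.2 m/s².
v = v₀ + at = 3.00 + (-2.2)(1) = 0.800 m/s
Δx = v₀t + ½at² = 3.00·1 + 0.5·-2.2·1² = 1.90 m

Phase 2 (constant speed): v₀ = 0.800 m/s, a = 0 m/s².
Constant speed: t = d/v = 12/0.800 = 15.0 s

Phase 3 (accelerating): v₀ = 0.800 m/s, a = 1.2 m/s².
v = v₀ + at = 0.800 + (1.2)(10) = 12.8 m/s
Δx = v₀t + ½at² = 0.800·10 + 0.5·1.2·10² = 68.0 m
Distance in phase 3 = 68.0 m

68.00 m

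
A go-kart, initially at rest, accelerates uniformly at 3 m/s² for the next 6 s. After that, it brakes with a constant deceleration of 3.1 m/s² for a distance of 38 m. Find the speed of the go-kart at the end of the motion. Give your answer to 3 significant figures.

9.40 m/s

Phase 1 (accelerating): v₀ = 0 m/s, a = 3 m/s².
v = v₀ + at = 0 + (3)(6) = 18.0 m/s
Δx = v₀t + ½at² = 0·6 + 0.5·3·6² = 54.0 m

Phase 2 (decelerating): v₀ = 18.0 m/s, a = -3.1 m/s².
v² = v₀² + 2aΔx = 18.0² + 2·-3.1·38 = 88.4 → v = 9.40 m/s
t = (v − v₀)/a = (9.40 − 18.0)/-3.1 = 2.77 s
Final speed = 9.40 m/s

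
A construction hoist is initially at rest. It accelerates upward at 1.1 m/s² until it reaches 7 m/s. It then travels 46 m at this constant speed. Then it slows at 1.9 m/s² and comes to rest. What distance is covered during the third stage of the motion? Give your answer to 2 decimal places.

12.89 m

Phase 1 (accelerating): v₀ = 0 m/s, a = 1.1 m/s².
v = v₀ + at → t = (7 − 0) / 1.1 = 6.36 s
v² = v₀² + 2aΔx → Δx = (7² − 0²)/(2·1.1) = 22.3 m

Phase 2 (constant speed): v₀ = 7.00 m/s, a = 0 m/s².
Constant speed: t = d/v = 46/7.00 = 6.57 s

Phase 3 (decelerating): v₀ = 7.00 m/s, a = -1.9 m/s².
v = v₀ + at → t = (0 − 7.00) / -1.9 = 3.68 s
v² = v₀² + 2aΔx → Δx = (0² − 7.00²)/(2·-1.9) = 12.9 m
Distance in phase 3 = 12.9 m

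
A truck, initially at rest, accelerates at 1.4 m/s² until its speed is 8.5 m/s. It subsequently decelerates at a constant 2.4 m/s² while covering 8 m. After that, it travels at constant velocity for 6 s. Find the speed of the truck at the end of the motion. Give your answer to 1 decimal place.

Phase 1 (accelerating): v₀ = 0 m/s, a = 1.4 m/s².
v = v₀ + at → t = (8.5 − 0) / 1.4 = 6.07 s
v² = v₀² + 2aΔx → Δx = (8.5² − 0²)/(2·1.4) = 25.8 m

Phase 2 (decelerating): v₀ = 8.50 m/s, a = -2.4 m/s².
v² = v₀² + 2aΔx = 8.50² + 2·-2.4·8 = 33.9 → v = 5.82 m/s
t = (v − v₀)/a = (5.82 − 8.50)/-2.4 = 1.12 s

Phase 3 (constant speed): v₀ = 5.82 m/s, a = 0 m/s².
v = v₀ + at = 5.82 + (0)(6) = 5.82 m/s
Δx = v₀t + ½at² = 5.82·6 + 0.5·0·6² = 34.9 m
Final speed = 5.82 m/s

5.8 m/s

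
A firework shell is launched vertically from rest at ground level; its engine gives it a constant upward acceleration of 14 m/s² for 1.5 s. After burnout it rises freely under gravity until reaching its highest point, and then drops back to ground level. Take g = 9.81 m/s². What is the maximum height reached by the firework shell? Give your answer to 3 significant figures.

38.2 m

Phase 1 (powered ascent): v₀ = 0 m/s, a = 14 m/s².
v = v₀ + at = 0 + (14)(1.5) = 21.0 m/s
Δx = v₀t + ½at² = 0·1.5 + 0.5·14·1.5² = 15.8 m

Phase 2 (coasting upward): v₀ = 21.0 m/s, a = -9.81 m/s².
v = v₀ + at → t = (0 − 21.0) / -9.81 = 2.14 s
v² = v₀² + 2aΔx → Δx = (0² − 21.0²)/(2·-9.81) = 22.5 m
Maximum height = 15.8 + 22.5 = 38.2 m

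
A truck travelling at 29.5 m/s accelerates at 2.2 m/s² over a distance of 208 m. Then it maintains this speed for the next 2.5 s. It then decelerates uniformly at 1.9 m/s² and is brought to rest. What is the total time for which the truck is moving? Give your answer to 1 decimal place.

30.5 s

Phase 1 (accelerating): v₀ = 29.5 m/s, a = 2.2 m/s².
v² = v₀² + 2aΔx = 29.5² + 2·2.2·208 = 1790 → v = 42.3 m/s
t = (v − v₀)/a = (42.3 − 29.5)/2.2 = 5.80 s

Phase 2 (constant speed): v₀ = 42.3 m/s, a = 0 m/s².
v = v₀ + at = 42.3 + (0)(2.5) = 42.3 m/s
Δx = v₀t + ½at² = 42.3·2.5 + 0.5·0·2.5² = 106 m

Phase 3 (decelerating): v₀ = 42.3 m/s, a = -1.9 m/s².
v = v₀ + at → t = (0 − 42.3) / -1.9 = 22.2 s
v² = v₀² + 2aΔx → Δx = (0² − 42.3²)/(2·-1.9) = 470 m
Total time = 5.80 + 2.50 + 22.2 = 30.5 s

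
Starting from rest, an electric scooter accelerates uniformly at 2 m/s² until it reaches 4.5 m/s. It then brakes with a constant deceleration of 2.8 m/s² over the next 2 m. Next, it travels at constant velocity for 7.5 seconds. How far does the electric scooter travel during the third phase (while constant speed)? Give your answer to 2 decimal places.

Phase 1 (accelerating): v₀ = 0 m/s, a = 2 m/s².
v = v₀ + at → t = (4.5 − 0) / 2 = 2.25 s
v² = v₀² + 2aΔx → Δx = (4.5² − 0²)/(2·2) = 5.06 m

Phase 2 (decelerating): v₀ = 4.50 m/s, a = -2.8 m/s².
v² = v₀² + 2aΔx = 4.50² + 2·-2.8·2 = 9.05 → v = 3.01 m/s
t = (v − v₀)/a = (3.01 − 4.50)/-2.8 = 0.533 s

Phase 3 (constant speed): v₀ = 3.01 m/s, a = 0 m/s².
v = v₀ + at = 3.01 + (0)(7.5) = 3.01 m/s
Δx = v₀t + ½at² = 3.01·7.5 + 0.5·0·7.5² = 22.6 m
Distance in phase 3 = 22.6 m

22.56 m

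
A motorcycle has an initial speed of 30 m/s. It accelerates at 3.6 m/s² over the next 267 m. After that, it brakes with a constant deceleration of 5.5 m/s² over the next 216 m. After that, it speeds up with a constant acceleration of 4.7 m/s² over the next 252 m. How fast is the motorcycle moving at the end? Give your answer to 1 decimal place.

53.1 m/s

Phase 1 (accelerating): v₀ = 30.0 m/s, a = 3.6 m/s².
v² = v₀² + 2aΔx = 30.0² + 2·3.6·267 = 2820 → v = 53.1 m/s
t = (v − v₀)/a = (53.1 − 30.0)/3.6 = 6.42 s

Phase 2 (decelerating): v₀ = 53.1 m/s, a = -5.5 m/s².
v² = v₀² + 2aΔx = 53.1² + 2·-5.5·216 = 446 → v = 21.1 m/s
t = (v − v₀)/a = (21.1 − 53.1)/-5.5 = 5.82 s

Phase 3 (accelerating): v₀ = 21.1 m/s, a = 4.7 m/s².
v² = v₀² + 2aΔx = 21.1² + 2·4.7·252 = 2820 → v = 53.1 m/s
t = (v − v₀)/a = (53.1 − 21.1)/4.7 = 6.79 s
Final speed = 53.1 m/s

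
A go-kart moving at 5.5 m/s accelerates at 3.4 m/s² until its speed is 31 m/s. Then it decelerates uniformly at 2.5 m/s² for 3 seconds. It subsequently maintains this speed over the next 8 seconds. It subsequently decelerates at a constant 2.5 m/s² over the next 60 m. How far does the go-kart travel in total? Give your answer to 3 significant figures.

Phase 1 (accelerating): v₀ = 5.50 m/s, a = 3.4 m/s².
v = v₀ + at → t = (31 − 5.50) / 3.4 = 7.50 s
v² = v₀² + 2aΔx → Δx = (31² − 5.50²)/(2·3.4) = 137 m

Phase 2 (decelerating): v₀ = 31.0 m/s, a = -2.5 m/s².
v = v₀ + at = 31.0 + (-2.5)(3) = 23.5 m/s
Δx = v₀t + ½at² = 31.0·3 + 0.5·-2.5·3² = 81.8 m

Phase 3 (constant speed): v₀ = 23.5 m/s, a = 0 m/s².
v = v₀ + at = 23.5 + (0)(8) = 23.5 m/s
Δx = v₀t + ½at² = 23.5·8 + 0.5·0·8² = 188 m

Phase 4 (decelerating): v₀ = 23.5 m/s, a = -2.5 m/s².
v² = v₀² + 2aΔx = 23.5² + 2·-2.5·60 = 252 → v = 15.9 m/s
t = (v − v₀)/a = (15.9 − 23.5)/-2.5 = 3.05 s
Total distance = 137 + 81.8 + 188 + 60.0 = 467 m

467 m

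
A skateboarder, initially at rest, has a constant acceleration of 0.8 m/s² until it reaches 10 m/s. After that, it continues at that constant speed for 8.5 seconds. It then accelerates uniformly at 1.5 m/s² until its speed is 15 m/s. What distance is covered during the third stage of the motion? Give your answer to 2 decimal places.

41.67 m

Phase 1 (accelerating): v₀ = 0 m/s, a = 0.8 m/s².
v = v₀ + at → t = (10 − 0) / 0.8 = 12.5 s
v² = v₀² + 2aΔx → Δx = (10² − 0²)/(2·0.8) = 62.5 m

Phase 2 (constant speed): v₀ = 10.0 m/s, a = 0 m/s².
v = v₀ + at = 10.0 + (0)(8.5) = 10.0 m/s
Δx = v₀t + ½at² = 10.0·8.5 + 0.5·0·8.5² = 85.0 m

Phase 3 (accelerating): v₀ = 10.0 m/s, a = 1.5 m/s².
v = v₀ + at → t = (15 − 10.0) / 1.5 = 3.33 s
v² = v₀² + 2aΔx → Δx = (15² − 10.0²)/(2·1.5) = 41.7 m
Distance in phase 3 = 41.7 m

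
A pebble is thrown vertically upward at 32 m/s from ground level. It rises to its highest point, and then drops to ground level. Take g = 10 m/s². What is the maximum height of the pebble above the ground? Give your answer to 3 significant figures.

Phase 1 (rising): v₀ = 32.0 m/s, a = -10 m/s².
v = v₀ + at → t = (0 − 32.0) / -10 = 3.20 s
v² = v₀² + 2aΔx → Δx = (0² − 32.0²)/(2·-10) = 51.2 m
Maximum height = 51.2 m

51.2 m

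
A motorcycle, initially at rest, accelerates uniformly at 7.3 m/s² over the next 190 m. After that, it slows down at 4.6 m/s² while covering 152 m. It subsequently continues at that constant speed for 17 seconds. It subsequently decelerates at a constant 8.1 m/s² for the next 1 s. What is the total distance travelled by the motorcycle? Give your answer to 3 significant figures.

Phase 1 (accelerating): v₀ = 0 m/s, a = 7.3 m/s².
v² = v₀² + 2aΔx = 0² + 2·7.3·190 = 2770 → v = 52.7 m/s
t = (v − v₀)/a = (52.7 − 0)/7.3 = 7.21 s

Phase 2 (decelerating): v₀ = 52.7 m/s, a = -4.6 m/s².
v² = v₀² + 2aΔx = 52.7² + 2·-4.6·152 = 1380 → v = 37.1 m/s
t = (v − v₀)/a = (37.1 − 52.7)/-4.6 = 3.39 s

Phase 3 (constant speed): v₀ = 37.1 m/s, a = 0 m/s².
v = v₀ + at = 37.1 + (0)(17) = 37.1 m/s
Δx = v₀t + ½at² = 37.1·17 + 0.5·0·17² = 631 m

Phase 4 (decelerating): v₀ = 37.1 m/s, a = -8.1 m/s².
v = v₀ + at = 37.1 + (-8.1)(1) = 29.0 m/s
Δx = v₀t + ½at² = 37.1·1 + 0.5·-8.1·1² = 33.0 m
Total distance = 190 + 152 + 631 + 33.0 = 1010 m

1010 m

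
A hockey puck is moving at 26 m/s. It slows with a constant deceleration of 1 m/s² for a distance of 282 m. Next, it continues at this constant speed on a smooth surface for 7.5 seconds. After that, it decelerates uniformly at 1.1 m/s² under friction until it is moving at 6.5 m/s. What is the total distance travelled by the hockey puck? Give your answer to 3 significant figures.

393 m

Phase 1 (decelerating): v₀ = 26.0 m/s, a = -1 m/s².
v² = v₀² + 2aΔx = 26.0² + 2·-1·282 = 112 → v = 10.6 m/s
t = (v − v₀)/a = (10.6 − 26.0)/-1 = 15.4 s

Phase 2 (constant speed): v₀ = 10.6 m/s, a = 0 m/s².
v = v₀ + at = 10.6 + (0)(7.5) = 10.6 m/s
Δx = v₀t + ½at² = 10.6·7.5 + 0.5·0·7.5² = 79.4 m

Phase 3 (decelerating): v₀ = 10.6 m/s, a = -1.1 m/s².
v = v₀ + at → t = (6.5 − 10.6) / -1.1 = 3.71 s
v² = v₀² + 2aΔx → Δx = (6.5² − 10.6²)/(2·-1.1) = 31.7 m
Total distance = 282 + 79.4 + 31.7 = 393 m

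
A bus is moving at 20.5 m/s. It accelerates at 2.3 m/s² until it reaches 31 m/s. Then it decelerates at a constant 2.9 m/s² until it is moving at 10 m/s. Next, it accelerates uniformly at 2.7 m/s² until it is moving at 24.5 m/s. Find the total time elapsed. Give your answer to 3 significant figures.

17.2 s

Phase 1 (accelerating): v₀ = 20.5 m/s, a = 2.3 m/s².
v = v₀ + at → t = (31 − 20.5) / 2.3 = 4.57 s
v² = v₀² + 2aΔx → Δx = (31² − 20.5²)/(2·2.3) = 118 m

Phase 2 (decelerating): v₀ = 31.0 m/s, a = -2.9 m/s².
v = v₀ + at → t = (10 − 31.0) / -2.9 = 7.24 s
v² = v₀² + 2aΔx → Δx = (10² − 31.0²)/(2·-2.9) = 148 m

Phase 3 (accelerating): v₀ = 10.0 m/s, a = 2.7 m/s².
v = v₀ + at → t = (24.5 − 10.0) / 2.7 = 5.37 s
v² = v₀² + 2aΔx → Δx = (24.5² − 10.0²)/(2·2.7) = 92.6 m
Total time = 4.57 + 7.24 + 5.37 = 17.2 s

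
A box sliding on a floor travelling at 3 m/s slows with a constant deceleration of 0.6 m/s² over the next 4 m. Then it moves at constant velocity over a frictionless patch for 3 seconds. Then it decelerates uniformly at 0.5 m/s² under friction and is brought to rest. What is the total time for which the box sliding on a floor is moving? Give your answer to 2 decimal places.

8.68 s

Phase 1 (decelerating): v₀ = 3.00 m/s, a = -0.6 m/s².
v² = v₀² + 2aΔx = 3.00² + 2·-0.6·4 = 4.20 → v = 2.05 m/s
t = (v − v₀)/a = (2.05 − 3.00)/-0.6 = 1.58 s

Phase 2 (constant speed): v₀ = 2.05 m/s, a = 0 m/s².
v = v₀ + at = 2.05 + (0)(3) = 2.05 m/s
Δx = v₀t + ½at² = 2.05·3 + 0.5·0·3² = 6.15 m

Phase 3 (decelerating): v₀ = 2.05 m/s, a = -0.5 m/s².
v = v₀ + at → t = (0 − 2.05) / -0.5 = 4.10 s
v² = v₀² + 2aΔx → Δx = (0² − 2.05²)/(2·-0.5) = 4.20 m
Total time = 1.58 + 3.00 + 4.10 = 8.68 s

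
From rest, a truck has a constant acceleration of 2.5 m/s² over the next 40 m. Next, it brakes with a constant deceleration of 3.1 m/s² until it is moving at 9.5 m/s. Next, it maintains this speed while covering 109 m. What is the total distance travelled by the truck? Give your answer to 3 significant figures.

Phase 1 (accelerating): v₀ = 0 m/s, a = 2.5 m/s².
v² = v₀² + 2aΔx = 0² + 2·2.5·40 = 200 → v = 14.1 m/s
t = (v − v₀)/a = (14.1 − 0)/2.5 = 5.66 s

Phase 2 (decelerating): v₀ = 14.1 m/s, a = -3.1 m/s².
v = v₀ + at → t = (9.5 − 14.1) / -3.1 = 1.50 s
v² = v₀² + 2aΔx → Δx = (9.5² − 14.1²)/(2·-3.1) = 17.7 m

Phase 3 (constant speed): v₀ = 9.50 m/s, a = 0 m/s².
Constant speed: t = d/v = 109/9.50 = 11.5 s
Total distance = 40.0 + 17.7 + 109 = 167 m

167 m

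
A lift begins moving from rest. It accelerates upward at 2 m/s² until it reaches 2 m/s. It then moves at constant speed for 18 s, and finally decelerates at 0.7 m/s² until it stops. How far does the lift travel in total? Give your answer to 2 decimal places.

Phase 1 (accelerating): v₀ = 0 m/s, a = 2 m/s².
v = v₀ + at → t = (2 − 0) / 2 = 1.00 s
v² = v₀² + 2aΔx → Δx = (2² − 0²)/(2·2) = 1.00 m

Phase 2 (constant speed): v₀ = 2.00 m/s, a = 0 m/s².
v = v₀ + at = 2.00 + (0)(18) = 2.00 m/s
Δx = v₀t + ½at² = 2.00·18 + 0.5·0·18² = 36.0 m

Phase 3 (decelerating): v₀ = 2.00 m/s, a = -0.7 m/s².
v = v₀ + at → t = (0 − 2.00) / -0.7 = 2.86 s
v² = v₀² + 2aΔx → Δx = (0² − 2.00²)/(2·-0.7) = 2.86 m
Total distance = 1.00 + 36.0 + 2.86 = 39.9 m

39.86 m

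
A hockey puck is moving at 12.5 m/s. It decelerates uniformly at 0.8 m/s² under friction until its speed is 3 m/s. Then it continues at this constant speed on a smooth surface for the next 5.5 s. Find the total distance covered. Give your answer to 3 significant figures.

Phase 1 (decelerating): v₀ = 12.5 m/s, a = -0.8 m/s².
v = v₀ + at → t = (3 − 12.5) / -0.8 = 11.9 s
v² = v₀² + 2aΔx → Δx = (3² − 12.5²)/(2·-0.8) = 92.0 m

Phase 2 (constant speed): v₀ = 3.00 m/s, a = 0 m/s².
v = v₀ + at = 3.00 + (0)(5.5) = 3.00 m/s
Δx = v₀t + ½at² = 3.00·5.5 + 0.5·0·5.5² = 16.5 m
Total distance = 92.0 + 16.5 = 109 m

109 m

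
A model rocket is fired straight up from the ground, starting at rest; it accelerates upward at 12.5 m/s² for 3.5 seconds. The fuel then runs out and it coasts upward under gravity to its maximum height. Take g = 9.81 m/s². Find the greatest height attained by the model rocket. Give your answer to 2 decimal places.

174.12 m

Phase 1 (powered ascent): v₀ = 0 m/s, a = 12.5 m/s².
v = v₀ + at = 0 + (12.5)(3.5) = 43.8 m/s
Δx = v₀t + ½at² = 0·3.5 + 0.5·12.5·3.5² = 76.6 m

Phase 2 (coasting upward): v₀ = 43.8 m/s, a = -9.81 m/s².
v = v₀ + at → t = (0 − 43.8) / -9.81 = 4.46 s
v² = v₀² + 2aΔx → Δx = (0² − 43.8²)/(2·-9.81) = 97.6 m
Maximum height = 76.6 + 97.6 = 174 m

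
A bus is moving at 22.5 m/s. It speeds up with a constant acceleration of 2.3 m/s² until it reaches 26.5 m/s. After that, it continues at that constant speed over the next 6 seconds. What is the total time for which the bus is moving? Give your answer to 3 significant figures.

Phase 1 (accelerating): v₀ = 22.5 m/s, a = 2.3 m/s².
v = v₀ + at → t = (26.5 − 22.5) / 2.3 = 1.74 s
v² = v₀² + 2aΔx → Δx = (26.5² − 22.5²)/(2·2.3) = 42.6 m

Phase 2 (constant speed): v₀ = 26.5 m/s, a = 0 m/s².
v = v₀ + at = 26.5 + (0)(6) = 26.5 m/s
Δx = v₀t + ½at² = 26.5·6 + 0.5·0·6² = 159 m
Total time = 1.74 + 6.00 = 7.74 s

7.74 s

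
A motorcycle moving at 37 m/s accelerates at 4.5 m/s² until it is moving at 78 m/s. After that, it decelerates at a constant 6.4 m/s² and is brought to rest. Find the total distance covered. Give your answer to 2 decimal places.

Phase 1 (accelerating): v₀ = 37.0 m/s, a = 4.5 m/s².
v = v₀ + at → t = (78 − 37.0) / 4.5 = 9.11 s
v² = v₀² + 2aΔx → Δx = (78² − 37.0²)/(2·4.5) = 524 m

Phase 2 (decelerating): v₀ = 78.0 m/s, a = -6.4 m/s².
v = v₀ + at → t = (0 − 78.0) / -6.4 = 12.2 s
v² = v₀² + 2aΔx → Δx = (0² − 78.0²)/(2·-6.4) = 475 m
Total distance = 524 + 475 = 999 m

999.20 m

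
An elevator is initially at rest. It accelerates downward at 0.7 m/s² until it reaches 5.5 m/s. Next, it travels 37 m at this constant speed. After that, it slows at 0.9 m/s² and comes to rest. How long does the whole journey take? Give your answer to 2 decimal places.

20.70 s

Phase 1 (accelerating): v₀ = 0 m/s, a = 0.7 m/s².
v = v₀ + at → t = (5.5 − 0) / 0.7 = 7.86 s
v² = v₀² + 2aΔx → Δx = (5.5² − 0²)/(2·0.7) = 21.6 m

Phase 2 (constant speed): v₀ = 5.50 m/s, a = 0 m/s².
Constant speed: t = d/v = 37/5.50 = 6.73 s

Phase 3 (decelerating): v₀ = 5.50 m/s, a = -0.9 m/s².
v = v₀ + at → t = (0 − 5.50) / -0.9 = 6.11 s
v² = v₀² + 2aΔx → Δx = (0² − 5.50²)/(2·-0.9) = 16.8 m
Total time = 7.86 + 6.73 + 6.11 = 20.7 s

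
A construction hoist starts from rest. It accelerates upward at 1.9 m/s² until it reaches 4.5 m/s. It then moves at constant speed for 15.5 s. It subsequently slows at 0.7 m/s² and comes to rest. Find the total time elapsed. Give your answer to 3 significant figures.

Phase 1 (accelerating): v₀ = 0 m/s, a = 1.9 m/s².
v = v₀ + at → t = (4.5 − 0) / 1.9 = 2.37 s
v² = v₀² + 2aΔx → Δx = (4.5² − 0²)/(2·1.9) = 5.33 m

Phase 2 (constant speed): v₀ = 4.50 m/s, a = 0 m/s².
v = v₀ + at = 4.50 + (0)(15.5) = 4.50 m/s
Δx = v₀t + ½at² = 4.50·15.5 + 0.5·0·15.5² = 69.8 m

Phase 3 (decelerating): v₀ = 4.50 m/s, a = -0.7 m/s².
v = v₀ + at → t = (0 − 4.50) / -0.7 = 6.43 s
v² = v₀² + 2aΔx → Δx = (0² − 4.50²)/(2·-0.7) = 14.5 m
Total time = 2.37 + 15.5 + 6.43 = 24.3 s

24.3 s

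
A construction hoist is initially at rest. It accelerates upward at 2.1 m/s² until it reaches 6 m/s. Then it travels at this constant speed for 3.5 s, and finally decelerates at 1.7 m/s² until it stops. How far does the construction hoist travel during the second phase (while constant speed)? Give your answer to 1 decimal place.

21.0 m

Phase 1 (accelerating): v₀ = 0 m/s, a = 2.1 m/s².
v = v₀ + at → t = (6 − 0) / 2.1 = 2.86 s
v² = v₀² + 2aΔx → Δx = (6² − 0²)/(2·2.1) = 8.57 m

Phase 2 (constant speed): v₀ = 6.00 m/s, a = 0 m/s².
v = v₀ + at = 6.00 + (0)(3.5) = 6.00 m/s
Δx = v₀t + ½at² = 6.00·3.5 + 0.5·0·3.5² = 21.0 m
Distance in phase 2 = 21.0 m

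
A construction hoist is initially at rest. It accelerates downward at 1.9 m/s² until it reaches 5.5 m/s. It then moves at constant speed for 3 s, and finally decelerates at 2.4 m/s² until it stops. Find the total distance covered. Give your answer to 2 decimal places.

Phase 1 (accelerating): v₀ = 0 m/s, a = 1.9 m/s².
v = v₀ + at → t = (5.5 − 0) / 1.9 = 2.89 s
v² = v₀² + 2aΔx → Δx = (5.5² − 0²)/(2·1.9) = 7.96 m

Phase 2 (constant speed): v₀ = 5.50 m/s, a = 0 m/s².
v = v₀ + at = 5.50 + (0)(3) = 5.50 m/s
Δx = v₀t + ½at² = 5.50·3 + 0.5·0·3² = 16.5 m

Phase 3 (decelerating): v₀ = 5.50 m/s, a = -2.4 m/s².
v = v₀ + at → t = (0 − 5.50) / -2.4 = 2.29 s
v² = v₀² + 2aΔx → Δx = (0² − 5.50²)/(2·-2.4) = 6.30 m
Total distance = 7.96 + 16.5 + 6.30 = 30.8 m

30.76 m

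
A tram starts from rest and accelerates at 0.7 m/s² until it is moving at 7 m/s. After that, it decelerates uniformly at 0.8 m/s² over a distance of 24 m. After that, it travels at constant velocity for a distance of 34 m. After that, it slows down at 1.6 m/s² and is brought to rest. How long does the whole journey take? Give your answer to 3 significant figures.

Phase 1 (accelerating): v₀ = 0 m/s, a = 0.7 m/s².
v = v₀ + at → t = (7 − 0) / 0.7 = 10.0 s
v² = v₀² + 2aΔx → Δx = (7² − 0²)/(2·0.7) = 35.0 m

Phase 2 (decelerating): v₀ = 7.00 m/s, a = -0.8 m/s².
v² = v₀² + 2aΔx = 7.00² + 2·-0.8·24 = 10.6 → v = 3.26 m/s
t = (v − v₀)/a = (3.26 − 7.00)/-0.8 = 4.68 s

Phase 3 (constant speed): v₀ = 3.26 m/s, a = 0 m/s².
Constant speed: t = d/v = 34/3.26 = 10.4 s

Phase 4 (decelerating): v₀ = 3.26 m/s, a = -1.6 m/s².
v = v₀ + at → t = (0 − 3.26) / -1.6 = 2.03 s
v² = v₀² + 2aΔx → Δx = (0² − 3.26²)/(2·-1.6) = 3.31 m
Total time = 10.0 + 4.68 + 10.4 + 2.03 = 27.2 s

27.2 s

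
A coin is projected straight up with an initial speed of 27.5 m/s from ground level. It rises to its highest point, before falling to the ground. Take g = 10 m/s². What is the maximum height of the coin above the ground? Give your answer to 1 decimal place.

37.8 m

Phase 1 (rising): v₀ = 27.5 m/s, a = -10 m/s².
v = v₀ + at → t = (0 − 27.5) / -10 = 2.75 s
v² = v₀² + 2aΔx → Δx = (0² − 27.5²)/(2·-10) = 37.8 m
Maximum height = 37.8 m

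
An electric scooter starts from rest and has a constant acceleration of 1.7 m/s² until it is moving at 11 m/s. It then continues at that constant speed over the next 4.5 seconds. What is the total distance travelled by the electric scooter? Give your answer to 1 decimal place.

85.1 m

Phase 1 (accelerating): v₀ = 0 m/s, a = 1.7 m/s².
v = v₀ + at → t = (11 − 0) / 1.7 = 6.47 s
v² = v₀² + 2aΔx → Δx = (11² − 0²)/(2·1.7) = 35.6 m

Phase 2 (constant speed): v₀ = 11.0 m/s, a = 0 m/s².
v = v₀ + at = 11.0 + (0)(4.5) = 11.0 m/s
Δx = v₀t + ½at² = 11.0·4.5 + 0.5·0·4.5² = 49.5 m
Total distance = 35.6 + 49.5 = 85.1 m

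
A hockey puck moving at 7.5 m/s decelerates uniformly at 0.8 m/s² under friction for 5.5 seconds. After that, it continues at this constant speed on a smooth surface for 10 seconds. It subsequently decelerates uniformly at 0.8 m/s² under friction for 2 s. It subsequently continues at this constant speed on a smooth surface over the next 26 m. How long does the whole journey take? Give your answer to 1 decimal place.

Phase 1 (decelerating): v₀ = 7.50 m/s, a = -0.8 m/s².
v = v₀ + at = 7.50 + (-0.8)(5.5) = 3.10 m/s
Δx = v₀t + ½at² = 7.50·5.5 + 0.5·-0.8·5.5² = 29.1 m

Phase 2 (constant speed): v₀ = 3.10 m/s, a = 0 m/s².
v = v₀ + at = 3.10 + (0)(10) = 3.10 m/s
Δx = v₀t + ½at² = 3.10·10 + 0.5·0·10² = 31.0 m

Phase 3 (decelerating): v₀ = 3.10 m/s, a = -0.8 m/s².
v = v₀ + at = 3.10 + (-0.8)(2) = 1.50 m/s
Δx = v₀t + ½at² = 3.10·2 + 0.5·-0.8·2² = 4.60 m

Phase 4 (constant speed): v₀ = 1.50 m/s, a = 0 m/s².
Constant speed: t = d/v = 26/1.50 = 17.3 s
Total time = 5.50 + 10.0 + 2.00 + 17.3 = 34.8 s

34.8 s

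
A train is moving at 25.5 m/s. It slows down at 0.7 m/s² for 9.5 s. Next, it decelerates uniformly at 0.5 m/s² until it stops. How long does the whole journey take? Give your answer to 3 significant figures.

47.2 s

Phase 1 (decelerating): v₀ = 25.5 m/s, a = -0.7 m/s².
v = v₀ + at = 25.5 + (-0.7)(9.5) = 18.9 m/s
Δx = v₀t + ½at² = 25.5·9.5 + 0.5·-0.7·9.5² = 211 m

Phase 2 (decelerating): v₀ = 18.9 m/s, a = -0.5 m/s².
v = v₀ + at → t = (0 − 18.9) / -0.5 = 37.7 s
v² = v₀² + 2aΔx → Δx = (0² − 18.9²)/(2·-0.5) = 355 m
Total time = 9.50 + 37.7 = 47.2 s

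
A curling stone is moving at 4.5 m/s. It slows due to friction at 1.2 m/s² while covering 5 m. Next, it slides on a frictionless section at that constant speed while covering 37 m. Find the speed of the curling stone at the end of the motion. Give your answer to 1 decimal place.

Phase 1 (decelerating): v₀ = 4.50 m/s, a = -1.2 m/s².
v² = v₀² + 2aΔx = 4.50² + 2·-1.2·5 = 8.25 → v = 2.87 m/s
t = (v − v₀)/a = (2.87 − 4.50)/-1.2 = 1.36 s

Phase 2 (constant speed): v₀ = 2.87 m/s, a = 0 m/s².
Constant speed: t = d/v = 37/2.87 = 12.9 s
Final speed = 2.87 m/s

2.9 m/s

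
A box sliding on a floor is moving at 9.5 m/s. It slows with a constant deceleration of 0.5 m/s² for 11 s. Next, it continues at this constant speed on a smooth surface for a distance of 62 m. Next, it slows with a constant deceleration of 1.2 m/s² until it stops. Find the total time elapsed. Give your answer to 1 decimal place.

Phase 1 (decelerating): v₀ = 9.50 m/s, a = -0.5 m/s².
v = v₀ + at = 9.50 + (-0.5)(11) = 4.00 m/s
Δx = v₀t + ½at² = 9.50·11 + 0.5·-0.5·11² = 74.2 m

Phase 2 (constant speed): v₀ = 4.00 m/s, a = 0 m/s².
Constant speed: t = d/v = 62/4.00 = 15.5 s

Phase 3 (decelerating): v₀ = 4.00 m/s, a = -1.2 m/s².
v = v₀ + at → t = (0 − 4.00) / -1.2 = 3.33 s
v² = v₀² + 2aΔx → Δx = (0² − 4.00²)/(2·-1.2) = 6.67 m
Total time = 11.0 + 15.5 + 3.33 = 29.8 s

29.8 s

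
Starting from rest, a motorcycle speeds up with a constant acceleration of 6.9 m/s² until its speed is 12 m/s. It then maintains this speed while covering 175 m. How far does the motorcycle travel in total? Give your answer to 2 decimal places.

Phase 1 (accelerating): v₀ = 0 m/s, a = 6.9 m/s².
v = v₀ + at → t = (12 − 0) / 6.9 = 1.74 s
v² = v₀² + 2aΔx → Δx = (12² − 0²)/(2·6.9) = 10.4 m

Phase 2 (constant speed): v₀ = 12.0 m/s, a = 0 m/s².
Constant speed: t = d/v = 175/12.0 = 14.6 s
Total distance = 10.4 + 175 = 185 m

185.43 m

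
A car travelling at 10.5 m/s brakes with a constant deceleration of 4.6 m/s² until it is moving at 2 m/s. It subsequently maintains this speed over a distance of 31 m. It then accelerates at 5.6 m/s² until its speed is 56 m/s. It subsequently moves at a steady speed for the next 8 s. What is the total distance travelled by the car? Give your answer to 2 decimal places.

770.19 m

Phase 1 (decelerating): v₀ = 10.5 m/s, a = -4.6 m/s².
v = v₀ + at → t = (2 − 10.5) / -4.6 = 1.85 s
v² = v₀² + 2aΔx → Δx = (2² − 10.5²)/(2·-4.6) = 11.5 m

Phase 2 (constant speed): v₀ = 2.00 m/s, a = 0 m/s².
Constant speed: t = d/v = 31/2.00 = 15.5 s

Phase 3 (accelerating): v₀ = 2.00 m/s, a = 5.6 m/s².
v = v₀ + at → t = (56 − 2.00) / 5.6 = 9.64 s
v² = v₀² + 2aΔx → Δx = (56² − 2.00²)/(2·5.6) = 280 m

Phase 4 (constant speed): v₀ = 56.0 m/s, a = 0 m/s².
v = v₀ + at = 56.0 + (0)(8) = 56.0 m/s
Δx = v₀t + ½at² = 56.0·8 + 0.5·0·8² = 448 m
Total distance = 11.5 + 31.0 + 280 + 448 = 770 m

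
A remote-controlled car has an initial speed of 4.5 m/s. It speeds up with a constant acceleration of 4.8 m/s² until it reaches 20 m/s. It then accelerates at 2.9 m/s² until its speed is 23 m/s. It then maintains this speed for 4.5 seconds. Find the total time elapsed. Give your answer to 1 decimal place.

Phase 1 (accelerating): v₀ = 4.50 m/s, a = 4.8 m/s².
v = v₀ + at → t = (20 − 4.50) / 4.8 = 3.23 s
v² = v₀² + 2aΔx → Δx = (20² − 4.50²)/(2·4.8) = 39.6 m

Phase 2 (accelerating): v₀ = 20.0 m/s, a = 2.9 m/s².
v = v₀ + at → t = (23 − 20.0) / 2.9 = 1.03 s
v² = v₀² + 2aΔx → Δx = (23² − 20.0²)/(2·2.9) = 22.2 m

Phase 3 (constant speed): v₀ = 23.0 m/s, a = 0 m/s².
v = v₀ + at = 23.0 + (0)(4.5) = 23.0 m/s
Δx = v₀t + ½at² = 23.0·4.5 + 0.5·0·4.5² = 104 m
Total time = 3.23 + 1.03 + 4.50 = 8.76 s

8.8 s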